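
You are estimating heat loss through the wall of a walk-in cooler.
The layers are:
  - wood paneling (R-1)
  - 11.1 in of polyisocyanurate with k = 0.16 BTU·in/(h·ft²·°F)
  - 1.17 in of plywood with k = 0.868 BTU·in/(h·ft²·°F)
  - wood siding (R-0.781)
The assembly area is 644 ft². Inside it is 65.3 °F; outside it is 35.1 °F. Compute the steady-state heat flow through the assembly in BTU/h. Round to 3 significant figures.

268 BTU/h

11.1/0.16 = 69.38
1.17/0.868 = 1.348
R_total = 1 + 69.38 + 1.348 + 0.781 = 72.5 ft²·°F·h/BTU
Q = A·ΔT/R = 644 × (65.3 − 35.1) / 72.5 = 268.2 BTU/h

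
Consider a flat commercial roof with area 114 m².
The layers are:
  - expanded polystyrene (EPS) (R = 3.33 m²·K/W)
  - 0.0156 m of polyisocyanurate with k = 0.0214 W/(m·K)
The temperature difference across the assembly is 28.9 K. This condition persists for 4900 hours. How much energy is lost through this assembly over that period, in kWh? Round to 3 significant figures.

0.0156/0.0214 = 0.729
R_total = 3.33 + 0.729 = 4.059 m²·K/W
Q = 114 × 28.9 / 4.059 = 811.7 W
E = 811.7 W × 4900 h / 1000 = 3977 kWh

3980 kWh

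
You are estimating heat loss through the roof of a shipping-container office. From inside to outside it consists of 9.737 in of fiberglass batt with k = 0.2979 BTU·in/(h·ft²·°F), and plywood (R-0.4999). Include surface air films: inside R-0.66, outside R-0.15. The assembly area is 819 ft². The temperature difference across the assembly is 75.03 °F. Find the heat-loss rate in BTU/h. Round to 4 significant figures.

1808 BTU/h

9.737/0.2979 = 32.685
R_total = 0.66 + 32.685 + 0.4999 + 0.15 = 33.995 ft²·°F·h/BTU
Q = A·ΔT/R = 819 × 75.03 / 33.995 = 1807.6 BTU/h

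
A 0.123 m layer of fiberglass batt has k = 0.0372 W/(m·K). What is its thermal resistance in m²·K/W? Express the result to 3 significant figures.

R = L/k = 0.123/0.0372 = 3.306 m²·K/W

3.31 m²·K/W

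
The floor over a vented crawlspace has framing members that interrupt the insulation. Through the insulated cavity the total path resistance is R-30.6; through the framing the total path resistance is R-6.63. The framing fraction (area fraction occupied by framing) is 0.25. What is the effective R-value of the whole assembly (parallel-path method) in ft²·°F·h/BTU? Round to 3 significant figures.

16.1 ft²·°F·h/BTU

U_eff = 0.75/30.6 + 0.25/6.63 = 0.02451 + 0.03771 = 0.06222
R_eff = 1/U_eff = 16.07 ft²·°F·h/BTU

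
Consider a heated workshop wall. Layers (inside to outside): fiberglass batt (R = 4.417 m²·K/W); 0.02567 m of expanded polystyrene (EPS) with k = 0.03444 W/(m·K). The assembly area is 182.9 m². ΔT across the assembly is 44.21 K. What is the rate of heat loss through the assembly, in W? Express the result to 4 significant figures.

0.02567/0.03444 = 0.74535
R_total = 4.417 + 0.74535 = 5.1624 m²·K/W
Q = A·ΔT/R = 182.9 × 44.21 / 5.1624 = 1566.3 W

1566 W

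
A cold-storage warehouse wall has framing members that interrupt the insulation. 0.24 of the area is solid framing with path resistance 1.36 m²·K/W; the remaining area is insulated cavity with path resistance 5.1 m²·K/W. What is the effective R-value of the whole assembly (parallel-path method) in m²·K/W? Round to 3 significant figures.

U_eff = 0.76/5.1 + 0.24/1.36 = 0.149 + 0.1765 = 0.3255
R_eff = 1/U_eff = 3.072 m²·K/W

3.07 m²·K/W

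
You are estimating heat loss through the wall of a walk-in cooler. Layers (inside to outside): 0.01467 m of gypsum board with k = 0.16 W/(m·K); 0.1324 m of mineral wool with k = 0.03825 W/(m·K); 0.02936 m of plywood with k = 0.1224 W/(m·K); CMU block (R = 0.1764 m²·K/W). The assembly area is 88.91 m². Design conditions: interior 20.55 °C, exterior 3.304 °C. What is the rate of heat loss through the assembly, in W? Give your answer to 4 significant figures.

0.01467/0.16 = 0.091688
0.1324/0.03825 = 3.4614
0.02936/0.1224 = 0.23987
R_total = 0.091688 + 3.4614 + 0.23987 + 0.1764 = 3.9694 m²·K/W
Q = A·ΔT/R = 88.91 × (20.55 − 3.304) / 3.9694 = 386.29 W

386.3 W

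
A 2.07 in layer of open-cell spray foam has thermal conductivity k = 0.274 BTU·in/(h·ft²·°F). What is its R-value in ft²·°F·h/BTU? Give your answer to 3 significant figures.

R = L/k = 2.07/0.274 = 7.555 ft²·°F·h/BTU

7.55 ft²·°F·h/BTU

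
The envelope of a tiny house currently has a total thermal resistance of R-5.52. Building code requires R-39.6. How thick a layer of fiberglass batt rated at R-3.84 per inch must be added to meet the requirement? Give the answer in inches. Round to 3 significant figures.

8.88 in

ΔR = 39.6 − 5.52 = 34.08 ft²·°F·h/BTU
L = ΔR / (R/in) = 34.08/3.84 = 8.875 in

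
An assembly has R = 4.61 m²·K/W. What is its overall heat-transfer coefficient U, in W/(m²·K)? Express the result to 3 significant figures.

0.217 W/(m²·K)

U = 1/R = 1/4.61 = 0.2169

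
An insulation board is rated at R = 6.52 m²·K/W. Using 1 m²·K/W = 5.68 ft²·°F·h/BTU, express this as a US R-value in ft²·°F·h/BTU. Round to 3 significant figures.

37.0 ft²·°F·h/BTU

R_US = 6.52 × 5.68 = 37.03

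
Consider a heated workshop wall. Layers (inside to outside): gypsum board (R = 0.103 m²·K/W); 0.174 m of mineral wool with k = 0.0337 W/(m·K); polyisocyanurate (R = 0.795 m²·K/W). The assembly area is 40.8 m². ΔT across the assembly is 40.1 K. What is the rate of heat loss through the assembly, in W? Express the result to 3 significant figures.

0.174/0.0337 = 5.163
R_total = 0.103 + 5.163 + 0.795 = 6.061 m²·K/W
Q = A·ΔT/R = 40.8 × 40.1 / 6.061 = 269.9 W

270 W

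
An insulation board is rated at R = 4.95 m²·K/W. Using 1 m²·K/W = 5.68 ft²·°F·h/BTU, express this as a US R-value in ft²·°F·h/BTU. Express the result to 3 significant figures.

28.1 ft²·°F·h/BTU

R_US = 4.95 × 5.68 = 28.12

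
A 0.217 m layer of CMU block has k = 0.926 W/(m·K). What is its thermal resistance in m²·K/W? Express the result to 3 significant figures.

0.234 m²·K/W

R = L/k = 0.217/0.926 = 0.2343 m²·K/W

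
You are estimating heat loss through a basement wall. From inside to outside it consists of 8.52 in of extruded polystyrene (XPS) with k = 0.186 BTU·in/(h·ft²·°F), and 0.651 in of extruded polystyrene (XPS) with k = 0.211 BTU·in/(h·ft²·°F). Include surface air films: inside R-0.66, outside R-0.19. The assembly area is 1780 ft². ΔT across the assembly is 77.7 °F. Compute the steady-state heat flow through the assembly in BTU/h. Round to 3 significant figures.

2780 BTU/h

8.52/0.186 = 45.81
0.651/0.211 = 3.085
R_total = 0.66 + 45.81 + 3.085 + 0.19 = 49.74 ft²·°F·h/BTU
Q = A·ΔT/R = 1780 × 77.7 / 49.74 = 2780 BTU/h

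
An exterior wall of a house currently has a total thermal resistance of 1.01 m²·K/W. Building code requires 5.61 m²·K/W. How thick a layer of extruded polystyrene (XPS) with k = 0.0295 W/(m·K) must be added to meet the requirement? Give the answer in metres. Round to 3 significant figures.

0.136 m

ΔR = 5.61 − 1.01 = 4.6 m²·K/W
L = ΔR × k = 4.6 × 0.0295 = 0.1357 m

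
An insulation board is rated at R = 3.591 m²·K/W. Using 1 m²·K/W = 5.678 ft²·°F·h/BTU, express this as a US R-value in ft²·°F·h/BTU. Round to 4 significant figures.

20.39 ft²·°F·h/BTU

R_US = 3.591 × 5.678 = 20.39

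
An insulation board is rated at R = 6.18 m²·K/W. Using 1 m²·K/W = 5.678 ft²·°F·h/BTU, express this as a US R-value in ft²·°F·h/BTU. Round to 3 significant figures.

35.1 ft²·°F·h/BTU

R_US = 6.18 × 5.678 = 35.09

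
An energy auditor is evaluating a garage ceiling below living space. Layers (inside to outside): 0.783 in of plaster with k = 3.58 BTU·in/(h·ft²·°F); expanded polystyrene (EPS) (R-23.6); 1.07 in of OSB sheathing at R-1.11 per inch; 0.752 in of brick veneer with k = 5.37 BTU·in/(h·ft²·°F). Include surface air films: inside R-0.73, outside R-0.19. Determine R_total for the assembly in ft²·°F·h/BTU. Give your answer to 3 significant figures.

0.783/3.58 = 0.2187
1.07 × 1.11 = 1.188
0.752/5.37 = 0.14
R_total = 0.73 + 0.2187 + 23.6 + 1.188 + 0.14 + 0.19 = 26.07 ft²·°F·h/BTU

26.1 ft²·°F·h/BTU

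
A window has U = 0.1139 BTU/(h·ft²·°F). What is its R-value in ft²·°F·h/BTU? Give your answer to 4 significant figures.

R = 1/U = 1/0.1139 = 8.7796

8.780 ft²·°F·h/BTU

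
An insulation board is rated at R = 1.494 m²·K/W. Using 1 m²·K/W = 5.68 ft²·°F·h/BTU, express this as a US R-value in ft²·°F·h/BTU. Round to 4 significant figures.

8.486 ft²·°F·h/BTU

R_US = 1.494 × 5.68 = 8.4859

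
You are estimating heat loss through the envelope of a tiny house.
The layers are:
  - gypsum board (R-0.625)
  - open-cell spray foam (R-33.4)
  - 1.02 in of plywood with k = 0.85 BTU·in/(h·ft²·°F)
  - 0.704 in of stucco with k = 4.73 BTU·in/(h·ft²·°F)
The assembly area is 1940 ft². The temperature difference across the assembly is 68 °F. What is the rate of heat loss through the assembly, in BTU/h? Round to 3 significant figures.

1.02/0.85 = 1.2
0.704/4.73 = 0.1488
R_total = 0.625 + 33.4 + 1.2 + 0.1488 = 35.37 ft²·°F·h/BTU
Q = A·ΔT/R = 1940 × 68 / 35.37 = 3729 BTU/h

3730 BTU/h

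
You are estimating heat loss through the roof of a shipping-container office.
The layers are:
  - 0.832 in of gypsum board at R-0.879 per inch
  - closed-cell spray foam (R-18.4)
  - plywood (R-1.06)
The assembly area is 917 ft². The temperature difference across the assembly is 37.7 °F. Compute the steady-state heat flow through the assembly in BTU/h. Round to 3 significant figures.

1710 BTU/h

0.832 × 0.879 = 0.7313
R_total = 0.7313 + 18.4 + 1.06 = 20.19 ft²·°F·h/BTU
Q = A·ΔT/R = 917 × 37.7 / 20.19 = 1712 BTU/h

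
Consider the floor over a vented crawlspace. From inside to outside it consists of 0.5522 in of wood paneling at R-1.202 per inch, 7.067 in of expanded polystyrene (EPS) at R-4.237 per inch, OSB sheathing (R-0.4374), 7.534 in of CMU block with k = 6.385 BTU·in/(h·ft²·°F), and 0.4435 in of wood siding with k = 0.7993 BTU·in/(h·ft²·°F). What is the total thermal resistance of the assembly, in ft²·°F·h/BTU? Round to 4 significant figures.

32.78 ft²·°F·h/BTU

0.5522 × 1.202 = 0.66374
7.067 × 4.237 = 29.943
7.534/6.385 = 1.18
0.4435/0.7993 = 0.55486
R_total = 0.66374 + 29.943 + 0.4374 + 1.18 + 0.55486 = 32.779 ft²·°F·h/BTU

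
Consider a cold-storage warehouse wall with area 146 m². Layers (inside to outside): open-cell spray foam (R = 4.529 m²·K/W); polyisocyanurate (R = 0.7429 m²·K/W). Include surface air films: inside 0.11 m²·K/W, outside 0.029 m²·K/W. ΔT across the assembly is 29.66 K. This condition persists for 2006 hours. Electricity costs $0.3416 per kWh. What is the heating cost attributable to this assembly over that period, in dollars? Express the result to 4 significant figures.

548.4 dollars

R_total = 0.11 + 4.529 + 0.7429 + 0.029 = 5.4109 m²·K/W
Q = 146 × 29.66 / 5.4109 = 800.3 W
E = 800.3 W × 2006 h / 1000 = 1605.4 kWh
Cost = 1605.4 × 0.3416 = $548.41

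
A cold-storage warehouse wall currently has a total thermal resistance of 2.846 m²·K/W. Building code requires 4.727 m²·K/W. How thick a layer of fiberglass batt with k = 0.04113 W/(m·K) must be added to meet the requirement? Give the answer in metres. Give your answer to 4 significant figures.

ΔR = 4.727 − 2.846 = 1.881 m²·K/W
L = ΔR × k = 1.881 × 0.04113 = 0.077366 m

0.07737 m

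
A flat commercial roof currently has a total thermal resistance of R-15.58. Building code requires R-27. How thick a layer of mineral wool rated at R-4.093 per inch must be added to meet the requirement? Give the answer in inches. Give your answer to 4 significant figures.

ΔR = 27 − 15.58 = 11.42 ft²·°F·h/BTU
L = ΔR / (R/in) = 11.42/4.093 = 2.7901 in

2.790 in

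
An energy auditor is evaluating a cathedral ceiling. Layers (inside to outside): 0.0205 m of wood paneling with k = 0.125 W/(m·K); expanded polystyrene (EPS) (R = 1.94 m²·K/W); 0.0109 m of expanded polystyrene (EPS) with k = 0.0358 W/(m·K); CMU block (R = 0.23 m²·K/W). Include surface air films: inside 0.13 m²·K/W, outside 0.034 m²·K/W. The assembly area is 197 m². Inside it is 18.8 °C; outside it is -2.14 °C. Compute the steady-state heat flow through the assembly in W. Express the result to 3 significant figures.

0.0205/0.125 = 0.164
0.0109/0.0358 = 0.3045
R_total = 0.13 + 0.164 + 1.94 + 0.3045 + 0.23 + 0.034 = 2.802 m²·K/W
Q = A·ΔT/R = 197 × (18.8 − (-2.14)) / 2.802 = 1472 W

1470 W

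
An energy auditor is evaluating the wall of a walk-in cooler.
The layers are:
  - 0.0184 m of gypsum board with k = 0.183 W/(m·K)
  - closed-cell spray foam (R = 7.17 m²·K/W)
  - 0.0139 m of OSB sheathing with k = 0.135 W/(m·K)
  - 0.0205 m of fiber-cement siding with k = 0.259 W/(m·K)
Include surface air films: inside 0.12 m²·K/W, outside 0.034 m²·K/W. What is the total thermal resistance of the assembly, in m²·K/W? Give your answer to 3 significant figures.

0.0184/0.183 = 0.1005
0.0139/0.135 = 0.103
0.0205/0.259 = 0.07915
R_total = 0.12 + 0.1005 + 7.17 + 0.103 + 0.07915 + 0.034 = 7.607 m²·K/W

7.61 m²·K/W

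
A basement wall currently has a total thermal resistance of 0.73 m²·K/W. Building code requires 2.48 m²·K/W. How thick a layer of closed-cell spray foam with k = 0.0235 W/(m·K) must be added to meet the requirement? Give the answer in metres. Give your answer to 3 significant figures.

0.0411 m

ΔR = 2.48 − 0.73 = 1.75 m²·K/W
L = ΔR × k = 1.75 × 0.0235 = 0.04113 m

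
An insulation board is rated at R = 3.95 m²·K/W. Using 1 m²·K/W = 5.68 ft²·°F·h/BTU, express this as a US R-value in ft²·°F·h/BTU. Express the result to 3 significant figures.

R_US = 3.95 × 5.68 = 22.44

22.4 ft²·°F·h/BTU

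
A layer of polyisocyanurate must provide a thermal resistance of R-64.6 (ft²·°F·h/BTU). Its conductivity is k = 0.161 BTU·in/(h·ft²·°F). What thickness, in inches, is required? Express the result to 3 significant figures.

L = R × k = 64.6 × 0.161 = 10.4 in

10.4 in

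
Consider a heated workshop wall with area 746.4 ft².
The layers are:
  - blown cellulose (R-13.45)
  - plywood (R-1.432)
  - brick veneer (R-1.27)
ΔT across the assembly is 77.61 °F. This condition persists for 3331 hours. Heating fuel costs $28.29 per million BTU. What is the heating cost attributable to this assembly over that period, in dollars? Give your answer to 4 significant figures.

338.0 dollars

R_total = 13.45 + 1.432 + 1.27 = 16.152 ft²·°F·h/BTU
Q = 746.4 × 77.61 / 16.152 = 3586.4 BTU/h
E = 3586.4 × 3331 = 11946000 BTU
Cost = 11946000/10⁶ × 28.29 = $337.96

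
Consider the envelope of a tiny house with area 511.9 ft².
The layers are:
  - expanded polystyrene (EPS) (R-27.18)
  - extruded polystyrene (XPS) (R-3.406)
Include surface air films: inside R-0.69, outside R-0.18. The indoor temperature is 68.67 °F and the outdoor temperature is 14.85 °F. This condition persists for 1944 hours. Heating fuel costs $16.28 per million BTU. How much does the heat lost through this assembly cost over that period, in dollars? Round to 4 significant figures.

R_total = 0.69 + 27.18 + 3.406 + 0.18 = 31.456 ft²·°F·h/BTU
Q = 511.9 × (68.67 − 14.85) / 31.456 = 875.84 BTU/h
E = 875.84 × 1944 = 1702600 BTU
Cost = 1702600/10⁶ × 16.28 = $27.719

27.72 dollars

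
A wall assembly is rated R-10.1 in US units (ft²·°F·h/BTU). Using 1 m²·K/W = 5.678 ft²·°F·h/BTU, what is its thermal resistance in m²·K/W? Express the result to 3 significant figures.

R_SI = 10.1/5.678 = 1.779

1.78 m²·K/W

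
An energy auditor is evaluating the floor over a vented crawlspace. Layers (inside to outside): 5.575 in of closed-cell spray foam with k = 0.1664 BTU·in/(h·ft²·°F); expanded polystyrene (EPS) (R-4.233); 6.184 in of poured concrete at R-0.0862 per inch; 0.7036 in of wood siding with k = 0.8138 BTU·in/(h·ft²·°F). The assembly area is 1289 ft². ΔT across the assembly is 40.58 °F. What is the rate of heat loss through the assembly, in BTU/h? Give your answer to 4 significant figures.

1337 BTU/h

5.575/0.1664 = 33.504
6.184 × 0.0862 = 0.53306
0.7036/0.8138 = 0.86459
R_total = 33.504 + 4.233 + 0.53306 + 0.86459 = 39.134 ft²·°F·h/BTU
Q = A·ΔT/R = 1289 × 40.58 / 39.134 = 1336.6 BTU/h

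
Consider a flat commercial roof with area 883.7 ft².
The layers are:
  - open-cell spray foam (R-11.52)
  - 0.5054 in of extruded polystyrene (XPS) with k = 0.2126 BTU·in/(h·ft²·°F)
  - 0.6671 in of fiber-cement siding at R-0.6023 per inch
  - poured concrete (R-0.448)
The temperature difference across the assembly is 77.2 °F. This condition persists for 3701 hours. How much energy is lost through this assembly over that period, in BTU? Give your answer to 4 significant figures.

17120000 BTU

0.5054/0.2126 = 2.3772
0.6671 × 0.6023 = 0.40179
R_total = 11.52 + 2.3772 + 0.40179 + 0.448 = 14.747 ft²·°F·h/BTU
Q = 883.7 × 77.2 / 14.747 = 4626.1 BTU/h
E = 4626.1 × 3701 = 17121000 BTU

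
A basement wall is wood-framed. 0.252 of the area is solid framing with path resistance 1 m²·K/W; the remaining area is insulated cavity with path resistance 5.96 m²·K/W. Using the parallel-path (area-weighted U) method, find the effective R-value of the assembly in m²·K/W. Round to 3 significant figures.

2.65 m²·K/W

U_eff = 0.748/5.96 + 0.252/1 = 0.1255 + 0.252 = 0.3775
R_eff = 1/U_eff = 2.649 m²·K/W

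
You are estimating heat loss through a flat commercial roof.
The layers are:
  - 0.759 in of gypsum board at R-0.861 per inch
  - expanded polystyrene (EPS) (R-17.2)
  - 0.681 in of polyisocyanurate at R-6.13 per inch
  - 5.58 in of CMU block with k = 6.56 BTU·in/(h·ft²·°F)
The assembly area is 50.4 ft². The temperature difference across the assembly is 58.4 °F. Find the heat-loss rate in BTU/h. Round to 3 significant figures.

129 BTU/h

0.759 × 0.861 = 0.6535
0.681 × 6.13 = 4.175
5.58/6.56 = 0.8506
R_total = 0.6535 + 17.2 + 4.175 + 0.8506 = 22.88 ft²·°F·h/BTU
Q = A·ΔT/R = 50.4 × 58.4 / 22.88 = 128.7 BTU/h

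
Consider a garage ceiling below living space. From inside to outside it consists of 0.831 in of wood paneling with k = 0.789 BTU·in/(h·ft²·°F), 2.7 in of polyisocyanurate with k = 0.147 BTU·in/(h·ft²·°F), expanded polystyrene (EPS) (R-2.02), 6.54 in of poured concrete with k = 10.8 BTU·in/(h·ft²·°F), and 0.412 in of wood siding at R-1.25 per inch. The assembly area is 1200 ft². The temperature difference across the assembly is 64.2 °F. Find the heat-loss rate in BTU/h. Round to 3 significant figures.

0.831/0.789 = 1.053
2.7/0.147 = 18.37
6.54/10.8 = 0.6056
0.412 × 1.25 = 0.515
R_total = 1.053 + 18.37 + 2.02 + 0.6056 + 0.515 = 22.56 ft²·°F·h/BTU
Q = A·ΔT/R = 1200 × 64.2 / 22.56 = 3415 BTU/h

3410 BTU/h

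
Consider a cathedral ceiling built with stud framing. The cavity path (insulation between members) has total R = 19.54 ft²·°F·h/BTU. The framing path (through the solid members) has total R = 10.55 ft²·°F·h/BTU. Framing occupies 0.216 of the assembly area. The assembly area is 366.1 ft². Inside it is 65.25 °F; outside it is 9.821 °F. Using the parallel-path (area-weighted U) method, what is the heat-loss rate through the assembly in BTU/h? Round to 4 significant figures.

1230 BTU/h

U_eff = 0.784/19.54 + 0.216/10.55 = 0.040123 + 0.020474 = 0.060597
R_eff = 1/U_eff = 16.503 ft²·°F·h/BTU
Q = 366.1 × (65.25 − 9.821) / 16.503 = 1229.7 BTU/h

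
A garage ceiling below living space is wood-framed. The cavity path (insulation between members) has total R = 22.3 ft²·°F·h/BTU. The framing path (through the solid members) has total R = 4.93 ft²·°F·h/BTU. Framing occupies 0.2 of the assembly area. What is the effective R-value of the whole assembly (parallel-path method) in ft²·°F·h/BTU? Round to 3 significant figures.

U_eff = 0.8/22.3 + 0.2/4.93 = 0.03587 + 0.04057 = 0.07644
R_eff = 1/U_eff = 13.08 ft²·°F·h/BTU

13.1 ft²·°F·h/BTU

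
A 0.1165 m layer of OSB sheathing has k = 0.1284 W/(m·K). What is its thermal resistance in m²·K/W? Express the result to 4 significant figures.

R = L/k = 0.1165/0.1284 = 0.90732 m²·K/W

0.9073 m²·K/W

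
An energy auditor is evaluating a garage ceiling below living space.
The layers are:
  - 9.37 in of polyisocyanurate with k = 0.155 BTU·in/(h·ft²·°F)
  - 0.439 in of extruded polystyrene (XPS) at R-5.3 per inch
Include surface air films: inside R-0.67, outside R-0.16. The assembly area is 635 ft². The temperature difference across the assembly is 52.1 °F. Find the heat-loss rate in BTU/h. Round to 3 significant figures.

520 BTU/h

9.37/0.155 = 60.45
0.439 × 5.3 = 2.327
R_total = 0.67 + 60.45 + 2.327 + 0.16 = 63.61 ft²·°F·h/BTU
Q = A·ΔT/R = 635 × 52.1 / 63.61 = 520.1 BTU/h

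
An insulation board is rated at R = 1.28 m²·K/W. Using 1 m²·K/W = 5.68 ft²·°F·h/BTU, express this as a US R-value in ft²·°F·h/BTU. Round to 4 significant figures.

7.270 ft²·°F·h/BTU

R_US = 1.28 × 5.68 = 7.2704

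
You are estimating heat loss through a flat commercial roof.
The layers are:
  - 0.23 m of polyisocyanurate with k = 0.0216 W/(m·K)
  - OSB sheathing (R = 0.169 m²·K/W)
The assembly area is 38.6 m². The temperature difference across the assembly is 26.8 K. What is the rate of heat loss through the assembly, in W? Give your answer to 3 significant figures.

0.23/0.0216 = 10.65
R_total = 10.65 + 0.169 = 10.82 m²·K/W
Q = A·ΔT/R = 38.6 × 26.8 / 10.82 = 95.63 W

95.6 W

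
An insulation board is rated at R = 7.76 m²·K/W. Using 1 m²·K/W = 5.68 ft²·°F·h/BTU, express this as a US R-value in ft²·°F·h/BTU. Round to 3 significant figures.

44.1 ft²·°F·h/BTU

R_US = 7.76 × 5.68 = 44.08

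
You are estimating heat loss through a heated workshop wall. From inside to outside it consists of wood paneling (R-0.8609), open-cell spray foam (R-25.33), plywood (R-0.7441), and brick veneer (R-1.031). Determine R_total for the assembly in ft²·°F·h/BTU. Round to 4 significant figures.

R_total = 0.8609 + 25.33 + 0.7441 + 1.031 = 27.966 ft²·°F·h/BTU

27.97 ft²·°F·h/BTU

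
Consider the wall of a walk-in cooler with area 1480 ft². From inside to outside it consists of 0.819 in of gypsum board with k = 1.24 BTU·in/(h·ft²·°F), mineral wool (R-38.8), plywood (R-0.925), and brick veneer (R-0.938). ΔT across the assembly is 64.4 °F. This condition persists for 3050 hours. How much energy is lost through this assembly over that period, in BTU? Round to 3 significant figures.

0.819/1.24 = 0.6605
R_total = 0.6605 + 38.8 + 0.925 + 0.938 = 41.32 ft²·°F·h/BTU
Q = 1480 × 64.4 / 41.32 = 2306 BTU/h
E = 2306 × 3050 = 7035000 BTU

7030000 BTU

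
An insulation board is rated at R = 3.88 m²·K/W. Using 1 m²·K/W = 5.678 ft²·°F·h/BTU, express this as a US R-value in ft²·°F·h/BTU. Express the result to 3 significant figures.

R_US = 3.88 × 5.678 = 22.03

22.0 ft²·°F·h/BTU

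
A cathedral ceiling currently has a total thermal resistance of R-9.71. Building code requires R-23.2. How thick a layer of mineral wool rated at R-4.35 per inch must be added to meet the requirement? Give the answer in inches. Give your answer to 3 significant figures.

ΔR = 23.2 − 9.71 = 13.49 ft²·°F·h/BTU
L = ΔR / (R/in) = 13.49/4.35 = 3.101 in

3.10 in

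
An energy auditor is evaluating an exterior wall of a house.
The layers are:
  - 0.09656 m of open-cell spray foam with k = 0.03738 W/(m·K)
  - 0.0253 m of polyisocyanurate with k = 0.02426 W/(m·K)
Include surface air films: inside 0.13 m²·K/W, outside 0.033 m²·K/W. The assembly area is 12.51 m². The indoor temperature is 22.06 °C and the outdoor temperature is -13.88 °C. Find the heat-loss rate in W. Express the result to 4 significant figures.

0.09656/0.03738 = 2.5832
0.0253/0.02426 = 1.0429
R_total = 0.13 + 2.5832 + 1.0429 + 0.033 = 3.7891 m²·K/W
Q = A·ΔT/R = 12.51 × (22.06 − (-13.88)) / 3.7891 = 118.66 W

118.7 W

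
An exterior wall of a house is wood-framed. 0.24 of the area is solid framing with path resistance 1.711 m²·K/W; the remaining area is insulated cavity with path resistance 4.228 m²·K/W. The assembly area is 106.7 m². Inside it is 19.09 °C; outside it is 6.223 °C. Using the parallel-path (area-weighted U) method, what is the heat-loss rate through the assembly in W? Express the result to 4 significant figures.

439.4 W

U_eff = 0.76/4.228 + 0.24/1.711 = 0.17975 + 0.14027 = 0.32002
R_eff = 1/U_eff = 3.1248 m²·K/W
Q = 106.7 × (19.09 − 6.223) / 3.1248 = 439.36 W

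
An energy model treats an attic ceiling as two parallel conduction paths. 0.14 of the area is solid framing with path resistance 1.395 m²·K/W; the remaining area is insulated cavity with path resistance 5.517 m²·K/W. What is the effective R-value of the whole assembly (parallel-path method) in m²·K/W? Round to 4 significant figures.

3.903 m²·K/W

U_eff = 0.86/5.517 + 0.14/1.395 = 0.15588 + 0.10036 = 0.25624
R_eff = 1/U_eff = 3.9026 m²·K/W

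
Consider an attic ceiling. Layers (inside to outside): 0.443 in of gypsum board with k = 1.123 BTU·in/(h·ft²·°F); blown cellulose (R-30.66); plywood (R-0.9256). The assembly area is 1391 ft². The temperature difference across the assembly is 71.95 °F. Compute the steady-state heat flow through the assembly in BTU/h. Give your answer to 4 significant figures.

3130 BTU/h

0.443/1.123 = 0.39448
R_total = 0.39448 + 30.66 + 0.9256 = 31.98 ft²·°F·h/BTU
Q = A·ΔT/R = 1391 × 71.95 / 31.98 = 3129.5 BTU/h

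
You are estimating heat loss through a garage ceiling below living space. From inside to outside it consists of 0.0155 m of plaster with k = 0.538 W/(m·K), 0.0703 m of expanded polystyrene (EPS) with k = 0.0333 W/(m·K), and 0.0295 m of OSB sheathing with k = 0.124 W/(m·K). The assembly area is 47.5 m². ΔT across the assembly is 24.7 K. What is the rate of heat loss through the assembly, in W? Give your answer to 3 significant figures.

0.0155/0.538 = 0.02881
0.0703/0.0333 = 2.111
0.0295/0.124 = 0.2379
R_total = 0.02881 + 2.111 + 0.2379 = 2.378 m²·K/W
Q = A·ΔT/R = 47.5 × 24.7 / 2.378 = 493.4 W

493 W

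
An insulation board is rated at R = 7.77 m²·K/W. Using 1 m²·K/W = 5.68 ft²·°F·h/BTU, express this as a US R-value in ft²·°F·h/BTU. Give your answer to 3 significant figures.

R_US = 7.77 × 5.68 = 44.13

44.1 ft²·°F·h/BTU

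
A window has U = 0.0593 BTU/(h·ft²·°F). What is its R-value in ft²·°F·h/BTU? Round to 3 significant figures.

16.9 ft²·°F·h/BTU

R = 1/U = 1/0.0593 = 16.86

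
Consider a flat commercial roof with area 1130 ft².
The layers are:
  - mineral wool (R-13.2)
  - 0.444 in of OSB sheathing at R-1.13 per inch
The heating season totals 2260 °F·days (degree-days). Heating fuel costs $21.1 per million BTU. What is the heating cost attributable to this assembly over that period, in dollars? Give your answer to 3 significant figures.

94.4 dollars

0.444 × 1.13 = 0.5017
R_total = 13.2 + 0.5017 = 13.7 ft²·°F·h/BTU
E = A × HDD × 24 / R = 1130 × 2260 × 24 / 13.7 = 4473000 BTU
Cost = 4473000/10⁶ × 21.1 = $94.39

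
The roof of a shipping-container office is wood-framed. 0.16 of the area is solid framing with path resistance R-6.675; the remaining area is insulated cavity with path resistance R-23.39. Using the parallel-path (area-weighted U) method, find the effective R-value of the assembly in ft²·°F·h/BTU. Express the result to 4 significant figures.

16.70 ft²·°F·h/BTU

U_eff = 0.84/23.39 + 0.16/6.675 = 0.035913 + 0.02397 = 0.059883
R_eff = 1/U_eff = 16.699 ft²·°F·h/BTU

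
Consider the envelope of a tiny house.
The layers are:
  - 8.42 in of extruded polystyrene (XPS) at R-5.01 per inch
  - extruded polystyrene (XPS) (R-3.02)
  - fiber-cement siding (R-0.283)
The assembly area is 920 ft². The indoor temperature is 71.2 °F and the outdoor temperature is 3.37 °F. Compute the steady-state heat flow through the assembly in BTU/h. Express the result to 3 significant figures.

1370 BTU/h

8.42 × 5.01 = 42.18
R_total = 42.18 + 3.02 + 0.283 = 45.49 ft²·°F·h/BTU
Q = A·ΔT/R = 920 × (71.2 − 3.37) / 45.49 = 1372 BTU/h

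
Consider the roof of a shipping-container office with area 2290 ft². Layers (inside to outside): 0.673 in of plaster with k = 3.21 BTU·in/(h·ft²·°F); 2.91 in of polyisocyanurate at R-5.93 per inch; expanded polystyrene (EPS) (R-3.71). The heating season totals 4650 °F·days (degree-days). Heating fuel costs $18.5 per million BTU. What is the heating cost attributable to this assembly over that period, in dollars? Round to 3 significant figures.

0.673/3.21 = 0.2097
2.91 × 5.93 = 17.26
R_total = 0.2097 + 17.26 + 3.71 = 21.18 ft²·°F·h/BTU
E = A × HDD × 24 / R = 2290 × 4650 × 24 / 21.18 = 12070000 BTU
Cost = 12070000/10⁶ × 18.5 = $223.3

223 dollars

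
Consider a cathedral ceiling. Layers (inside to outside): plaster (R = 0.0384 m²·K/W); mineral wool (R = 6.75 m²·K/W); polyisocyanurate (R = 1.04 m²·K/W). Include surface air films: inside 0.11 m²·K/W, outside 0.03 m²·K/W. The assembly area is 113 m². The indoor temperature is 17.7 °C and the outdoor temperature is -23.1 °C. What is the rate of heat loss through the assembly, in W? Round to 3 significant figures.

R_total = 0.11 + 0.0384 + 6.75 + 1.04 + 0.03 = 7.968 m²·K/W
Q = A·ΔT/R = 113 × (17.7 − (-23.1)) / 7.968 = 578.6 W

579 W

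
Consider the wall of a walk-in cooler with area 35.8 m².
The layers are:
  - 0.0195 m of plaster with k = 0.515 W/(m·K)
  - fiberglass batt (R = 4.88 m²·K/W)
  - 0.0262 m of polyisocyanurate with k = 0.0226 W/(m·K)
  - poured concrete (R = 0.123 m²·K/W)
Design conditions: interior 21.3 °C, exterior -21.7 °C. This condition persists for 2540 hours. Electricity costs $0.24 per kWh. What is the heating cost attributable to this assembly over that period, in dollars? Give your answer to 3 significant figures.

0.0195/0.515 = 0.03786
0.0262/0.0226 = 1.159
R_total = 0.03786 + 4.88 + 1.159 + 0.123 = 6.2 m²·K/W
Q = 35.8 × (21.3 − (-21.7)) / 6.2 = 248.3 W
E = 248.3 W × 2540 h / 1000 = 630.6 kWh
Cost = 630.6 × 0.24 = $151.4

151 dollars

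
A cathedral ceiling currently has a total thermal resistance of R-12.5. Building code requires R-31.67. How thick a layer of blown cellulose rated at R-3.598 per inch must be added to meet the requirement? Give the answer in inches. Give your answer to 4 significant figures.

5.328 in

ΔR = 31.67 − 12.5 = 19.17 ft²·°F·h/BTU
L = ΔR / (R/in) = 19.17/3.598 = 5.328 in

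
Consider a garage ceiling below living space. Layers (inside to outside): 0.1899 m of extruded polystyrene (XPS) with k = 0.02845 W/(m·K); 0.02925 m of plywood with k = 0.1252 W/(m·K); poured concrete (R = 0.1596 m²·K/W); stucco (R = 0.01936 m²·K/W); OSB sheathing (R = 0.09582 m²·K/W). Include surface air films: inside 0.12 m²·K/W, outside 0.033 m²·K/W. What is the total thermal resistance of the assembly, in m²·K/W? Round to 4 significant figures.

7.336 m²·K/W

0.1899/0.02845 = 6.6749
0.02925/0.1252 = 0.23363
R_total = 0.12 + 6.6749 + 0.23363 + 0.1596 + 0.01936 + 0.09582 + 0.033 = 7.3363 m²·K/W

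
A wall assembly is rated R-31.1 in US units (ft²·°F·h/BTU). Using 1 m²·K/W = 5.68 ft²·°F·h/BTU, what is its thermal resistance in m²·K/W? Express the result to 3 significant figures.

5.48 m²·K/W

R_SI = 31.1/5.68 = 5.475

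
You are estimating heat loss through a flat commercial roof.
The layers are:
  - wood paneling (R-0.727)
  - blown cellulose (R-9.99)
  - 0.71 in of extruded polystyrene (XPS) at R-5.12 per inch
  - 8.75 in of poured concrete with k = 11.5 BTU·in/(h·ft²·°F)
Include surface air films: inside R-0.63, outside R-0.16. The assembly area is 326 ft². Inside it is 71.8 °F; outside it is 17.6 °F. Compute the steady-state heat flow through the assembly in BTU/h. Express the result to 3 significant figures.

0.71 × 5.12 = 3.635
8.75/11.5 = 0.7609
R_total = 0.63 + 0.727 + 9.99 + 3.635 + 0.7609 + 0.16 = 15.9 ft²·°F·h/BTU
Q = A·ΔT/R = 326 × (71.8 − 17.6) / 15.9 = 1111 BTU/h

1110 BTU/h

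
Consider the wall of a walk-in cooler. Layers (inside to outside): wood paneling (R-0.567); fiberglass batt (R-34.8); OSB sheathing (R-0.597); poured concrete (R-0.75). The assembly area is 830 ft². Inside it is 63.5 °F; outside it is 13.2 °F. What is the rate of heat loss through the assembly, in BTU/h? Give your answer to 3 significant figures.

1140 BTU/h

R_total = 0.567 + 34.8 + 0.597 + 0.75 = 36.71 ft²·°F·h/BTU
Q = A·ΔT/R = 830 × (63.5 − 13.2) / 36.71 = 1137 BTU/h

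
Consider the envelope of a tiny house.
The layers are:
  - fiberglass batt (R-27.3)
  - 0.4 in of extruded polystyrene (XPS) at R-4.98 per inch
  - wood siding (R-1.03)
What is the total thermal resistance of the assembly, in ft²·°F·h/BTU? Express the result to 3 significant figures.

30.3 ft²·°F·h/BTU

0.4 × 4.98 = 1.992
R_total = 27.3 + 1.992 + 1.03 = 30.32 ft²·°F·h/BTU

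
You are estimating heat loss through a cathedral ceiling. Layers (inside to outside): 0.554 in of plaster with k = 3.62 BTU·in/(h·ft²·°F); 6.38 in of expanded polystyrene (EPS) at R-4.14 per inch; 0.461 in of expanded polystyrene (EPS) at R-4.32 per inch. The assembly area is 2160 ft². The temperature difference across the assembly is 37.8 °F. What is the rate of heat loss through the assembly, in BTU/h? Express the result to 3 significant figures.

2860 BTU/h

0.554/3.62 = 0.153
6.38 × 4.14 = 26.41
0.461 × 4.32 = 1.992
R_total = 0.153 + 26.41 + 1.992 = 28.56 ft²·°F·h/BTU
Q = A·ΔT/R = 2160 × 37.8 / 28.56 = 2859 BTU/h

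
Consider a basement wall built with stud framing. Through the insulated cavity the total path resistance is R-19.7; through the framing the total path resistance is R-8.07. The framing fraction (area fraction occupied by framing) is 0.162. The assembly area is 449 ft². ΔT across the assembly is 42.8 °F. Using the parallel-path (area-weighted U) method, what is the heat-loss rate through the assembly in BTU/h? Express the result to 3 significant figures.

U_eff = 0.838/19.7 + 0.162/8.07 = 0.04254 + 0.02007 = 0.06261
R_eff = 1/U_eff = 15.97 ft²·°F·h/BTU
Q = 449 × 42.8 / 15.97 = 1203 BTU/h

1200 BTU/h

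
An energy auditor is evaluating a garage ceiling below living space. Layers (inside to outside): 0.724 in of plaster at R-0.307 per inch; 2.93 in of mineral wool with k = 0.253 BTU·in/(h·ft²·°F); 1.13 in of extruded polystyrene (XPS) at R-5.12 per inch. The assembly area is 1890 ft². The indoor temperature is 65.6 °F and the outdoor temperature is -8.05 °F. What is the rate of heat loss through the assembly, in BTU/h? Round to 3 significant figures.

0.724 × 0.307 = 0.2223
2.93/0.253 = 11.58
1.13 × 5.12 = 5.786
R_total = 0.2223 + 11.58 + 5.786 = 17.59 ft²·°F·h/BTU
Q = A·ΔT/R = 1890 × (65.6 − (-8.05)) / 17.59 = 7914 BTU/h

7910 BTU/h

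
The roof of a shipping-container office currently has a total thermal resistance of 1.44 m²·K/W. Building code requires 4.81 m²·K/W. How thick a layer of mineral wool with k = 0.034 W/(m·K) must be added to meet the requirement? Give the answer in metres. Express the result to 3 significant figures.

0.115 m

ΔR = 4.81 − 1.44 = 3.37 m²·K/W
L = ΔR × k = 3.37 × 0.034 = 0.1146 m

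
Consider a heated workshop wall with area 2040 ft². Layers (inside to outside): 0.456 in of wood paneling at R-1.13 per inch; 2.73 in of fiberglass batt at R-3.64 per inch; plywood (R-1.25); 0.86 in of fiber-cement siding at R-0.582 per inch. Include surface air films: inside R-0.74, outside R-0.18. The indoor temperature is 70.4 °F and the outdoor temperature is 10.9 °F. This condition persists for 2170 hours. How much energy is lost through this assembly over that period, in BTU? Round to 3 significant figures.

20100000 BTU

0.456 × 1.13 = 0.5153
2.73 × 3.64 = 9.937
0.86 × 0.582 = 0.5005
R_total = 0.74 + 0.5153 + 9.937 + 1.25 + 0.5005 + 0.18 = 13.12 ft²·°F·h/BTU
Q = 2040 × (70.4 − 10.9) / 13.12 = 9249 BTU/h
E = 9249 × 2170 = 20070000 BTU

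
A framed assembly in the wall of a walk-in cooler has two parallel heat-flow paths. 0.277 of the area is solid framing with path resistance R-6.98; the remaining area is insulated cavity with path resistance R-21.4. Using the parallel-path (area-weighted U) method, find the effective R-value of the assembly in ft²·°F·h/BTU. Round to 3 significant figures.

13.6 ft²·°F·h/BTU

U_eff = 0.723/21.4 + 0.277/6.98 = 0.03379 + 0.03968 = 0.07347
R_eff = 1/U_eff = 13.61 ft²·°F·h/BTU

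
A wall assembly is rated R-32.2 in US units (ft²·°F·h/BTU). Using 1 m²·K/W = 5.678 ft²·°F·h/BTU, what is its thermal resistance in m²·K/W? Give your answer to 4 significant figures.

5.671 m²·K/W

R_SI = 32.2/5.678 = 5.671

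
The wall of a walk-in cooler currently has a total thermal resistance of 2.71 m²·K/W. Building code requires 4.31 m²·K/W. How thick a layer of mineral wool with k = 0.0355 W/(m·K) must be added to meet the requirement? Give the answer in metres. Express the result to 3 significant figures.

ΔR = 4.31 − 2.71 = 1.6 m²·K/W
L = ΔR × k = 1.6 × 0.0355 = 0.0568 m

0.0568 m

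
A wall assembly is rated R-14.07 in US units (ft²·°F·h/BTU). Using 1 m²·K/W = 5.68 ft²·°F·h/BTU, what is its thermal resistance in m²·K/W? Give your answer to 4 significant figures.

2.477 m²·K/W

R_SI = 14.07/5.68 = 2.4771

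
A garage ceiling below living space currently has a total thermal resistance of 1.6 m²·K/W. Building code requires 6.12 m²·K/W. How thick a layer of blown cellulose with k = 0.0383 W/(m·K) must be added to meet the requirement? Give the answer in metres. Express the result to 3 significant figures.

0.173 m

ΔR = 6.12 − 1.6 = 4.52 m²·K/W
L = ΔR × k = 4.52 × 0.0383 = 0.1731 m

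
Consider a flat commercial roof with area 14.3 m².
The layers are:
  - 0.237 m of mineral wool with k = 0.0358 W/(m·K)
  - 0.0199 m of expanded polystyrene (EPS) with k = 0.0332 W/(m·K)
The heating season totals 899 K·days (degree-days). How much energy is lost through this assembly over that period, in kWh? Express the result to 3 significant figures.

0.237/0.0358 = 6.62
0.0199/0.0332 = 0.5994
R_total = 6.62 + 0.5994 = 7.22 m²·K/W
E = A × HDD × 24 / R / 1000 = 14.3 × 899 × 24 / 7.22 / 1000 = 42.74 kWh

42.7 kWh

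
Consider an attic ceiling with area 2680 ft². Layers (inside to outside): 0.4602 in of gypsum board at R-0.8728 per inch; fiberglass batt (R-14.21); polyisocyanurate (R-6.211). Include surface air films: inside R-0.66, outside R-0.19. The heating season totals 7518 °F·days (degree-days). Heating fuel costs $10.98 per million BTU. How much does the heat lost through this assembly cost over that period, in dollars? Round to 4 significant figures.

245.0 dollars

0.4602 × 0.8728 = 0.40166
R_total = 0.66 + 0.40166 + 14.21 + 6.211 + 0.19 = 21.673 ft²·°F·h/BTU
E = A × HDD × 24 / R = 2680 × 7518 × 24 / 21.673 = 22312000 BTU
Cost = 22312000/10⁶ × 10.98 = $244.98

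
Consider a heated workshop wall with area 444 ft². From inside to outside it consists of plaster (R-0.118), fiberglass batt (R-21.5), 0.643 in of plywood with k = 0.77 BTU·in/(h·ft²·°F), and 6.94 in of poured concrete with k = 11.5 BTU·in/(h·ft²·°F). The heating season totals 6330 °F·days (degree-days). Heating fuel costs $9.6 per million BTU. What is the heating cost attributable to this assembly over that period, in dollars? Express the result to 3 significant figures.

0.643/0.77 = 0.8351
6.94/11.5 = 0.6035
R_total = 0.118 + 21.5 + 0.8351 + 0.6035 = 23.06 ft²·°F·h/BTU
E = A × HDD × 24 / R = 444 × 6330 × 24 / 23.06 = 2926000 BTU
Cost = 2926000/10⁶ × 9.6 = $28.09

28.1 dollars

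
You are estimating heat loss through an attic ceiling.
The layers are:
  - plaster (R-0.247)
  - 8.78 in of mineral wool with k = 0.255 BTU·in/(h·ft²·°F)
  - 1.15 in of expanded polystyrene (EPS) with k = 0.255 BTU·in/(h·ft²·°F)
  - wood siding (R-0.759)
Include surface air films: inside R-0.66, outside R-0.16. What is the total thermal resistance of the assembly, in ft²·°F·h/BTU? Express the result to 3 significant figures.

40.8 ft²·°F·h/BTU

8.78/0.255 = 34.43
1.15/0.255 = 4.51
R_total = 0.66 + 0.247 + 34.43 + 4.51 + 0.759 + 0.16 = 40.77 ft²·°F·h/BTU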